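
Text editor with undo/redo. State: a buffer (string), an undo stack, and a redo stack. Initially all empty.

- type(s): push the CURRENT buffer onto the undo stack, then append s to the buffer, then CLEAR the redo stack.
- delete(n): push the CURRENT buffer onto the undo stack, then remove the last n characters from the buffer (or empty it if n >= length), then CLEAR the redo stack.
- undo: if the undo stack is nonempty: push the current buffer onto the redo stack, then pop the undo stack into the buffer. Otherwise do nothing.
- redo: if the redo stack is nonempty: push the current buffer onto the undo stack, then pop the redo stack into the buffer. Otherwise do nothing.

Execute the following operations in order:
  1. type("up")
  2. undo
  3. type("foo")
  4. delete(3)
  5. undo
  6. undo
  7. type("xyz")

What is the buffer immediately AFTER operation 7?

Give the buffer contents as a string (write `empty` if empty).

After op 1 (type): buf='up' undo_depth=1 redo_depth=0
After op 2 (undo): buf='(empty)' undo_depth=0 redo_depth=1
After op 3 (type): buf='foo' undo_depth=1 redo_depth=0
After op 4 (delete): buf='(empty)' undo_depth=2 redo_depth=0
After op 5 (undo): buf='foo' undo_depth=1 redo_depth=1
After op 6 (undo): buf='(empty)' undo_depth=0 redo_depth=2
After op 7 (type): buf='xyz' undo_depth=1 redo_depth=0

Answer: xyz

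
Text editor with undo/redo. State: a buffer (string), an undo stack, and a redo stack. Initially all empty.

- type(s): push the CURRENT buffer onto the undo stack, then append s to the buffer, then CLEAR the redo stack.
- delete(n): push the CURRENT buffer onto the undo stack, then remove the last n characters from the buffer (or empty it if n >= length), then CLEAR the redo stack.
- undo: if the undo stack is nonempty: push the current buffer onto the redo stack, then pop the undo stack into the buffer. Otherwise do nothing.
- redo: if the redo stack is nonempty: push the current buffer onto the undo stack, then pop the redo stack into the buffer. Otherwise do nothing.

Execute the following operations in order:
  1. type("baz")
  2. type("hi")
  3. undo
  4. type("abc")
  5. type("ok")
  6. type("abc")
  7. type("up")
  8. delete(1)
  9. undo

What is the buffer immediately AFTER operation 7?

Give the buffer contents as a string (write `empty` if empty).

After op 1 (type): buf='baz' undo_depth=1 redo_depth=0
After op 2 (type): buf='bazhi' undo_depth=2 redo_depth=0
After op 3 (undo): buf='baz' undo_depth=1 redo_depth=1
After op 4 (type): buf='bazabc' undo_depth=2 redo_depth=0
After op 5 (type): buf='bazabcok' undo_depth=3 redo_depth=0
After op 6 (type): buf='bazabcokabc' undo_depth=4 redo_depth=0
After op 7 (type): buf='bazabcokabcup' undo_depth=5 redo_depth=0

Answer: bazabcokabcup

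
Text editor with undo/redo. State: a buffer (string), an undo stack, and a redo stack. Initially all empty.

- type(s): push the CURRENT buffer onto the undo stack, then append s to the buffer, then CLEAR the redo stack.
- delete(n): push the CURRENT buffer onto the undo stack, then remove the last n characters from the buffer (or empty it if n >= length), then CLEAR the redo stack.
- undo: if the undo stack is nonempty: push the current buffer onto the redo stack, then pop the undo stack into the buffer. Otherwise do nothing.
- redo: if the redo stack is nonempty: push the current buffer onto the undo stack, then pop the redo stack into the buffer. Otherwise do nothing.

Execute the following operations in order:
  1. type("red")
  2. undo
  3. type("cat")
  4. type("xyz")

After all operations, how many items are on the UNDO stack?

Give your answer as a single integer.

Answer: 2

Derivation:
After op 1 (type): buf='red' undo_depth=1 redo_depth=0
After op 2 (undo): buf='(empty)' undo_depth=0 redo_depth=1
After op 3 (type): buf='cat' undo_depth=1 redo_depth=0
After op 4 (type): buf='catxyz' undo_depth=2 redo_depth=0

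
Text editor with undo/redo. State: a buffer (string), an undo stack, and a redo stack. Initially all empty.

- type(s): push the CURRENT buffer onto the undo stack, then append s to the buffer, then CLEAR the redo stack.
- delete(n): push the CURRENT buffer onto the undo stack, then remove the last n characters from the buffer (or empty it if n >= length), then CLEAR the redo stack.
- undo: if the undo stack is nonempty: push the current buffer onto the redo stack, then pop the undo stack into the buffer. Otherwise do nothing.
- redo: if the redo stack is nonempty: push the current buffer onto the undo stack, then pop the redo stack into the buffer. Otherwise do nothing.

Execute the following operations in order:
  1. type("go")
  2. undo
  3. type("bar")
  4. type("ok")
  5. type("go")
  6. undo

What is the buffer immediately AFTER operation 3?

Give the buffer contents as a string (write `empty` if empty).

After op 1 (type): buf='go' undo_depth=1 redo_depth=0
After op 2 (undo): buf='(empty)' undo_depth=0 redo_depth=1
After op 3 (type): buf='bar' undo_depth=1 redo_depth=0

Answer: bar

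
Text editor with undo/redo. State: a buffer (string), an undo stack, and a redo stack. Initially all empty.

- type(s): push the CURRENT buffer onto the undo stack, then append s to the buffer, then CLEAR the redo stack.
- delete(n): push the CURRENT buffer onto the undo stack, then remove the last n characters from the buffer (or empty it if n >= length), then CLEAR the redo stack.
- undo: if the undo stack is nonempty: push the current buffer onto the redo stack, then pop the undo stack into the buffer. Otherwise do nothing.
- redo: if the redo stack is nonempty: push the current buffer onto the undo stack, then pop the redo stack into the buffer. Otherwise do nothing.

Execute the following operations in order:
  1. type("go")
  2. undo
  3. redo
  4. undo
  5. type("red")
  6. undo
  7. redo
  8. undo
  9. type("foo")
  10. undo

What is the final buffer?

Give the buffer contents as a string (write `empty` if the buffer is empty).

Answer: empty

Derivation:
After op 1 (type): buf='go' undo_depth=1 redo_depth=0
After op 2 (undo): buf='(empty)' undo_depth=0 redo_depth=1
After op 3 (redo): buf='go' undo_depth=1 redo_depth=0
After op 4 (undo): buf='(empty)' undo_depth=0 redo_depth=1
After op 5 (type): buf='red' undo_depth=1 redo_depth=0
After op 6 (undo): buf='(empty)' undo_depth=0 redo_depth=1
After op 7 (redo): buf='red' undo_depth=1 redo_depth=0
After op 8 (undo): buf='(empty)' undo_depth=0 redo_depth=1
After op 9 (type): buf='foo' undo_depth=1 redo_depth=0
After op 10 (undo): buf='(empty)' undo_depth=0 redo_depth=1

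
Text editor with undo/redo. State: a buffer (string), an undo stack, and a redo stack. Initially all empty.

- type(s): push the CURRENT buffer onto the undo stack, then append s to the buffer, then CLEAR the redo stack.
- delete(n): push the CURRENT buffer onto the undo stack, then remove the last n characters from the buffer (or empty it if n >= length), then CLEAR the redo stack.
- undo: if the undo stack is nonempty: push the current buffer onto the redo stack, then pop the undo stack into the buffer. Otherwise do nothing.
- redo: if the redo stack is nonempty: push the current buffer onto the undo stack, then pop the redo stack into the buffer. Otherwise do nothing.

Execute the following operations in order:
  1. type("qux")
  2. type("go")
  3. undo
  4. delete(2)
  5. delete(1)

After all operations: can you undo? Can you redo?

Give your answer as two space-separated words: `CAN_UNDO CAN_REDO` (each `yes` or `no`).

Answer: yes no

Derivation:
After op 1 (type): buf='qux' undo_depth=1 redo_depth=0
After op 2 (type): buf='quxgo' undo_depth=2 redo_depth=0
After op 3 (undo): buf='qux' undo_depth=1 redo_depth=1
After op 4 (delete): buf='q' undo_depth=2 redo_depth=0
After op 5 (delete): buf='(empty)' undo_depth=3 redo_depth=0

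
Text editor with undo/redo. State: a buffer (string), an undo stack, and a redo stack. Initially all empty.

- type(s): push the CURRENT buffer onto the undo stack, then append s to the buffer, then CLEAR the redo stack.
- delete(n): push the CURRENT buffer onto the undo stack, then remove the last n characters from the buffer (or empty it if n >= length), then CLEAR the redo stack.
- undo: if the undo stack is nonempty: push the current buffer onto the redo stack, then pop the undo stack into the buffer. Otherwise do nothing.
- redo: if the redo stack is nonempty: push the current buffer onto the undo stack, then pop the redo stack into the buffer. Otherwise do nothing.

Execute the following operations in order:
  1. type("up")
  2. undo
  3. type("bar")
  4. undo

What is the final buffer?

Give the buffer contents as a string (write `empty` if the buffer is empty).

After op 1 (type): buf='up' undo_depth=1 redo_depth=0
After op 2 (undo): buf='(empty)' undo_depth=0 redo_depth=1
After op 3 (type): buf='bar' undo_depth=1 redo_depth=0
After op 4 (undo): buf='(empty)' undo_depth=0 redo_depth=1

Answer: empty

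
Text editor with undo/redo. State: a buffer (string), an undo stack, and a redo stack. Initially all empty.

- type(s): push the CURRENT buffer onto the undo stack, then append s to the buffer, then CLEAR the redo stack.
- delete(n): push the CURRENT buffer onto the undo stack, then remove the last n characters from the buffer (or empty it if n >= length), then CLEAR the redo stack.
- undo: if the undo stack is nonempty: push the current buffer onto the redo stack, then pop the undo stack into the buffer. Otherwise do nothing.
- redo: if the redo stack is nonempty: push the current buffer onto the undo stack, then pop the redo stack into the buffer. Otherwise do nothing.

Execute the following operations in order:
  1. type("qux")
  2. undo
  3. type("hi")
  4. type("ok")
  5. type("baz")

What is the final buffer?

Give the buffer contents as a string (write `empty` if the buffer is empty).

After op 1 (type): buf='qux' undo_depth=1 redo_depth=0
After op 2 (undo): buf='(empty)' undo_depth=0 redo_depth=1
After op 3 (type): buf='hi' undo_depth=1 redo_depth=0
After op 4 (type): buf='hiok' undo_depth=2 redo_depth=0
After op 5 (type): buf='hiokbaz' undo_depth=3 redo_depth=0

Answer: hiokbaz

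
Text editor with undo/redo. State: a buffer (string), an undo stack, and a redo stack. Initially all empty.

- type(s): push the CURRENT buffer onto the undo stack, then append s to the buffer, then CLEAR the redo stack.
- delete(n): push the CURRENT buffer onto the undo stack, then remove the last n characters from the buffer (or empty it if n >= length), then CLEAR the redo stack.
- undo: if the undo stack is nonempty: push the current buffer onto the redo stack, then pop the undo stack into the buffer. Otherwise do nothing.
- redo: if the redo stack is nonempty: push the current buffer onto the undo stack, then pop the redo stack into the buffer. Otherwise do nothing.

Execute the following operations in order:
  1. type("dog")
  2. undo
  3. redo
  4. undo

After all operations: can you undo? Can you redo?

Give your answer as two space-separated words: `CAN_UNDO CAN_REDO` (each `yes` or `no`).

After op 1 (type): buf='dog' undo_depth=1 redo_depth=0
After op 2 (undo): buf='(empty)' undo_depth=0 redo_depth=1
After op 3 (redo): buf='dog' undo_depth=1 redo_depth=0
After op 4 (undo): buf='(empty)' undo_depth=0 redo_depth=1

Answer: no yes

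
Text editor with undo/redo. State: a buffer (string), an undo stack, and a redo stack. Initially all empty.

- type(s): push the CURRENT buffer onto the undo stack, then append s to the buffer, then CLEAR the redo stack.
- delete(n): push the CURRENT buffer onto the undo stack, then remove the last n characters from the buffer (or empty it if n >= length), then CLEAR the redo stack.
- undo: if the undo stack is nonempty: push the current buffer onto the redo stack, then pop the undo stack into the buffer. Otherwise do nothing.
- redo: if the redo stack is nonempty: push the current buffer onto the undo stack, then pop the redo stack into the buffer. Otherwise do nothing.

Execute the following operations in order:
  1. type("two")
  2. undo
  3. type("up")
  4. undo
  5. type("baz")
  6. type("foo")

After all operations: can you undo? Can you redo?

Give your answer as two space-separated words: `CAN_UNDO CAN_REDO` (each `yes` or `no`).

After op 1 (type): buf='two' undo_depth=1 redo_depth=0
After op 2 (undo): buf='(empty)' undo_depth=0 redo_depth=1
After op 3 (type): buf='up' undo_depth=1 redo_depth=0
After op 4 (undo): buf='(empty)' undo_depth=0 redo_depth=1
After op 5 (type): buf='baz' undo_depth=1 redo_depth=0
After op 6 (type): buf='bazfoo' undo_depth=2 redo_depth=0

Answer: yes no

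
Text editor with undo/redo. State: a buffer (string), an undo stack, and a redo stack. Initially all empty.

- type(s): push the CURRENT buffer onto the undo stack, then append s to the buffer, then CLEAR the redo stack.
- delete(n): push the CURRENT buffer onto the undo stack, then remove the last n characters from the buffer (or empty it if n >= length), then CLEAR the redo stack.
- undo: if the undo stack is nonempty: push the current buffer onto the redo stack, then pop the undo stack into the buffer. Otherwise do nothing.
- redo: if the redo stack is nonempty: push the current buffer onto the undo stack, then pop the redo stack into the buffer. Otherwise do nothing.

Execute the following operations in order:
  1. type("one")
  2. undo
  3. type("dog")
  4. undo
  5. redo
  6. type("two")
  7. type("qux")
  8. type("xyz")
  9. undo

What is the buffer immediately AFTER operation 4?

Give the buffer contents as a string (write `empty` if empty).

After op 1 (type): buf='one' undo_depth=1 redo_depth=0
After op 2 (undo): buf='(empty)' undo_depth=0 redo_depth=1
After op 3 (type): buf='dog' undo_depth=1 redo_depth=0
After op 4 (undo): buf='(empty)' undo_depth=0 redo_depth=1

Answer: empty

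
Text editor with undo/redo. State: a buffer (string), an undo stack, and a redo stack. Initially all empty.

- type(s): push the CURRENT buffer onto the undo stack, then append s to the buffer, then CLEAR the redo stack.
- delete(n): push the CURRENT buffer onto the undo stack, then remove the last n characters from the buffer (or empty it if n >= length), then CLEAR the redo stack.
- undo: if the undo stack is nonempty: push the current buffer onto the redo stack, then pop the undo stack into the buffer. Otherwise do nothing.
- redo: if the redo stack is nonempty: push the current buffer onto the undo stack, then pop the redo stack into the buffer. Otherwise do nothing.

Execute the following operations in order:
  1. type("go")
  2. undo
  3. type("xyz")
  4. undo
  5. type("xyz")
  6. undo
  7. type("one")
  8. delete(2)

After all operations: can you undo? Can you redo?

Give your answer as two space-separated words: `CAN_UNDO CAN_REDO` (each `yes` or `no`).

Answer: yes no

Derivation:
After op 1 (type): buf='go' undo_depth=1 redo_depth=0
After op 2 (undo): buf='(empty)' undo_depth=0 redo_depth=1
After op 3 (type): buf='xyz' undo_depth=1 redo_depth=0
After op 4 (undo): buf='(empty)' undo_depth=0 redo_depth=1
After op 5 (type): buf='xyz' undo_depth=1 redo_depth=0
After op 6 (undo): buf='(empty)' undo_depth=0 redo_depth=1
After op 7 (type): buf='one' undo_depth=1 redo_depth=0
After op 8 (delete): buf='o' undo_depth=2 redo_depth=0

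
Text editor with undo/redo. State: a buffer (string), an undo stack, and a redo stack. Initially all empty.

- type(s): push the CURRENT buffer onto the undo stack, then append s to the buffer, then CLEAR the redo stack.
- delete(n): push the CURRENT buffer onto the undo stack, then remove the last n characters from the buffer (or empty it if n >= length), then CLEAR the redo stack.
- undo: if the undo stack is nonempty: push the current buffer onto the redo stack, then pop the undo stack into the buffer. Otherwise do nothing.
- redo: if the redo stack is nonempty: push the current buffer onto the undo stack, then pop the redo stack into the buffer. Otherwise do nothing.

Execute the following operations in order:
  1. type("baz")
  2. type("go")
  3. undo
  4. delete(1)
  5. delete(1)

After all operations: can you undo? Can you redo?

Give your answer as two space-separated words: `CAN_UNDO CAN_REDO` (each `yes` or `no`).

Answer: yes no

Derivation:
After op 1 (type): buf='baz' undo_depth=1 redo_depth=0
After op 2 (type): buf='bazgo' undo_depth=2 redo_depth=0
After op 3 (undo): buf='baz' undo_depth=1 redo_depth=1
After op 4 (delete): buf='ba' undo_depth=2 redo_depth=0
After op 5 (delete): buf='b' undo_depth=3 redo_depth=0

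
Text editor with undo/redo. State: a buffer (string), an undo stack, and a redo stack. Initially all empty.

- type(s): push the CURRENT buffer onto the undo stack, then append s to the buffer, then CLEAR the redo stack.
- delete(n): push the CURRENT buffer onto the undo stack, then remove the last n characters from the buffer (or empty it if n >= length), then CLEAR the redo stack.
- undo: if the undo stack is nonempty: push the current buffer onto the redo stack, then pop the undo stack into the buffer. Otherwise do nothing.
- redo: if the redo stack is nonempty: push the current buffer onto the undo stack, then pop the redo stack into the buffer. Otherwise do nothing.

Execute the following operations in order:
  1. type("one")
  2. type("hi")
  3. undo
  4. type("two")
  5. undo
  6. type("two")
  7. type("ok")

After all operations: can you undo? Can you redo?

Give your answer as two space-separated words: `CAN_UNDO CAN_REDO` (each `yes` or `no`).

Answer: yes no

Derivation:
After op 1 (type): buf='one' undo_depth=1 redo_depth=0
After op 2 (type): buf='onehi' undo_depth=2 redo_depth=0
After op 3 (undo): buf='one' undo_depth=1 redo_depth=1
After op 4 (type): buf='onetwo' undo_depth=2 redo_depth=0
After op 5 (undo): buf='one' undo_depth=1 redo_depth=1
After op 6 (type): buf='onetwo' undo_depth=2 redo_depth=0
After op 7 (type): buf='onetwook' undo_depth=3 redo_depth=0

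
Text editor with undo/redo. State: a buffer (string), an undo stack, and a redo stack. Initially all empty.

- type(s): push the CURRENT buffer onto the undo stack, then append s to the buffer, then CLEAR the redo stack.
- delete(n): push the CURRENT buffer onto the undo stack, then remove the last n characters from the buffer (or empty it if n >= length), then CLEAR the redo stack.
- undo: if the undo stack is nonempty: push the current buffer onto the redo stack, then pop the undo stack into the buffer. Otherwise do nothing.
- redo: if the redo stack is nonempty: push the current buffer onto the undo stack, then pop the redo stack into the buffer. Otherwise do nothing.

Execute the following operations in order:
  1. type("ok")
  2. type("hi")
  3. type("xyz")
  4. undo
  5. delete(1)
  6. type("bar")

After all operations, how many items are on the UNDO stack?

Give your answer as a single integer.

Answer: 4

Derivation:
After op 1 (type): buf='ok' undo_depth=1 redo_depth=0
After op 2 (type): buf='okhi' undo_depth=2 redo_depth=0
After op 3 (type): buf='okhixyz' undo_depth=3 redo_depth=0
After op 4 (undo): buf='okhi' undo_depth=2 redo_depth=1
After op 5 (delete): buf='okh' undo_depth=3 redo_depth=0
After op 6 (type): buf='okhbar' undo_depth=4 redo_depth=0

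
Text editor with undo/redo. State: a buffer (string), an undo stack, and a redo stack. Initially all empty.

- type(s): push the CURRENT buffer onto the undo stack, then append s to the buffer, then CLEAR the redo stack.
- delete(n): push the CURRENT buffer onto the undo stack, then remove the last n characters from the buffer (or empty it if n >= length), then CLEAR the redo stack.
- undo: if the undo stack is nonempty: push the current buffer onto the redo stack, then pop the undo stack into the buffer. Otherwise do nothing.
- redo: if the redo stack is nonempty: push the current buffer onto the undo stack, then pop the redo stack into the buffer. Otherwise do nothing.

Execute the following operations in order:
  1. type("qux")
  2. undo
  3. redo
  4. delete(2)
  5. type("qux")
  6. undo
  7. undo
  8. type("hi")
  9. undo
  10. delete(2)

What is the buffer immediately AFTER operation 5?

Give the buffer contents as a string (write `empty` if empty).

After op 1 (type): buf='qux' undo_depth=1 redo_depth=0
After op 2 (undo): buf='(empty)' undo_depth=0 redo_depth=1
After op 3 (redo): buf='qux' undo_depth=1 redo_depth=0
After op 4 (delete): buf='q' undo_depth=2 redo_depth=0
After op 5 (type): buf='qqux' undo_depth=3 redo_depth=0

Answer: qqux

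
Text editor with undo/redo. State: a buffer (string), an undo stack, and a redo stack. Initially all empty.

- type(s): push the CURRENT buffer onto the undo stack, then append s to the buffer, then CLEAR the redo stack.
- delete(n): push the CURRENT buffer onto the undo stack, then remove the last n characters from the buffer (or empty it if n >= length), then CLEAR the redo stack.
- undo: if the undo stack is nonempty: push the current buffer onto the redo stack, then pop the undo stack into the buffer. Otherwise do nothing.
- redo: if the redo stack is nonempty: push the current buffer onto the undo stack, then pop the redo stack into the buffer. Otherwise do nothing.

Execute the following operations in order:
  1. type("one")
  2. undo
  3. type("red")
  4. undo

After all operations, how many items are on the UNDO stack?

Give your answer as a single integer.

Answer: 0

Derivation:
After op 1 (type): buf='one' undo_depth=1 redo_depth=0
After op 2 (undo): buf='(empty)' undo_depth=0 redo_depth=1
After op 3 (type): buf='red' undo_depth=1 redo_depth=0
After op 4 (undo): buf='(empty)' undo_depth=0 redo_depth=1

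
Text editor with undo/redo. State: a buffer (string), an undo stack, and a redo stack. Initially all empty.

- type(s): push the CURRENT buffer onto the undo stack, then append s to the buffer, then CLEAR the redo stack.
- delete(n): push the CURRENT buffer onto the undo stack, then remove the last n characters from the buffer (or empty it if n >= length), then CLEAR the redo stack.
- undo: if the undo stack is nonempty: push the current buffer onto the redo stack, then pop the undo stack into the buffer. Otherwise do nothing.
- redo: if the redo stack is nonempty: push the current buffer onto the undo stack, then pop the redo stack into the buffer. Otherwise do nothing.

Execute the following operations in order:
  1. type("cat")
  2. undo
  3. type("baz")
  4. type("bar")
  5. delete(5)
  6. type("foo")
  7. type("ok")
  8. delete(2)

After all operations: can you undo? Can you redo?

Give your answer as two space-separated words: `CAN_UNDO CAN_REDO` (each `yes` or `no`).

Answer: yes no

Derivation:
After op 1 (type): buf='cat' undo_depth=1 redo_depth=0
After op 2 (undo): buf='(empty)' undo_depth=0 redo_depth=1
After op 3 (type): buf='baz' undo_depth=1 redo_depth=0
After op 4 (type): buf='bazbar' undo_depth=2 redo_depth=0
After op 5 (delete): buf='b' undo_depth=3 redo_depth=0
After op 6 (type): buf='bfoo' undo_depth=4 redo_depth=0
After op 7 (type): buf='bfoook' undo_depth=5 redo_depth=0
After op 8 (delete): buf='bfoo' undo_depth=6 redo_depth=0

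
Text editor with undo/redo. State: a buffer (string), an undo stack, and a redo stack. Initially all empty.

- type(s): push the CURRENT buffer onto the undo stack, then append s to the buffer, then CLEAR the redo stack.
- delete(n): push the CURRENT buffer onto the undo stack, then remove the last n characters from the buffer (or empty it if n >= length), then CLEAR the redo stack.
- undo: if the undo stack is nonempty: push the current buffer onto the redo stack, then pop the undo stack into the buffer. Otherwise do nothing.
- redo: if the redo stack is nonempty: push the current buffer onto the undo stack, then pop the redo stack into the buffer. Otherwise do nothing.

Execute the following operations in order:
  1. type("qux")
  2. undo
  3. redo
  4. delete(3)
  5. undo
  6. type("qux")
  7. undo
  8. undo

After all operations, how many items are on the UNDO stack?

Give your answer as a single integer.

Answer: 0

Derivation:
After op 1 (type): buf='qux' undo_depth=1 redo_depth=0
After op 2 (undo): buf='(empty)' undo_depth=0 redo_depth=1
After op 3 (redo): buf='qux' undo_depth=1 redo_depth=0
After op 4 (delete): buf='(empty)' undo_depth=2 redo_depth=0
After op 5 (undo): buf='qux' undo_depth=1 redo_depth=1
After op 6 (type): buf='quxqux' undo_depth=2 redo_depth=0
After op 7 (undo): buf='qux' undo_depth=1 redo_depth=1
After op 8 (undo): buf='(empty)' undo_depth=0 redo_depth=2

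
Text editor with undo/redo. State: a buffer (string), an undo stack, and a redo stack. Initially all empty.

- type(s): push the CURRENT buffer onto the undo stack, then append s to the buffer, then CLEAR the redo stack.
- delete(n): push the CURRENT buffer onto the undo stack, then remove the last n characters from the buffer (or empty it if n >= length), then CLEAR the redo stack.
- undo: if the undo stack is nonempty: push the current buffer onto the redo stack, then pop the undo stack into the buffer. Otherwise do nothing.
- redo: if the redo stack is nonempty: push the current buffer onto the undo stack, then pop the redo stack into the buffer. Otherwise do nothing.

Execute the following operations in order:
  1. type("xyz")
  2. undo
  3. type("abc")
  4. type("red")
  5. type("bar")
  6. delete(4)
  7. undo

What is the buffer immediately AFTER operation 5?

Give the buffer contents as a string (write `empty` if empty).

After op 1 (type): buf='xyz' undo_depth=1 redo_depth=0
After op 2 (undo): buf='(empty)' undo_depth=0 redo_depth=1
After op 3 (type): buf='abc' undo_depth=1 redo_depth=0
After op 4 (type): buf='abcred' undo_depth=2 redo_depth=0
After op 5 (type): buf='abcredbar' undo_depth=3 redo_depth=0

Answer: abcredbar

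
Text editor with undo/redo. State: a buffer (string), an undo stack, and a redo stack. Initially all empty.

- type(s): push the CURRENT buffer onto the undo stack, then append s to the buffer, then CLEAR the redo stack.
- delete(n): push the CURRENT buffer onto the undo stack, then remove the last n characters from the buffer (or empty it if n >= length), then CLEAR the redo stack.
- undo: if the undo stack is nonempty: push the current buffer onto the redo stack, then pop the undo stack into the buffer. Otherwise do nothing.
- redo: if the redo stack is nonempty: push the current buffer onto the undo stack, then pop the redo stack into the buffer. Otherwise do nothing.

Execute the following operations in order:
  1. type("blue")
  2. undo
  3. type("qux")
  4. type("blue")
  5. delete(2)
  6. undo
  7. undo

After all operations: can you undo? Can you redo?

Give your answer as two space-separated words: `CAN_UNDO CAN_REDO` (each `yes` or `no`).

Answer: yes yes

Derivation:
After op 1 (type): buf='blue' undo_depth=1 redo_depth=0
After op 2 (undo): buf='(empty)' undo_depth=0 redo_depth=1
After op 3 (type): buf='qux' undo_depth=1 redo_depth=0
After op 4 (type): buf='quxblue' undo_depth=2 redo_depth=0
After op 5 (delete): buf='quxbl' undo_depth=3 redo_depth=0
After op 6 (undo): buf='quxblue' undo_depth=2 redo_depth=1
After op 7 (undo): buf='qux' undo_depth=1 redo_depth=2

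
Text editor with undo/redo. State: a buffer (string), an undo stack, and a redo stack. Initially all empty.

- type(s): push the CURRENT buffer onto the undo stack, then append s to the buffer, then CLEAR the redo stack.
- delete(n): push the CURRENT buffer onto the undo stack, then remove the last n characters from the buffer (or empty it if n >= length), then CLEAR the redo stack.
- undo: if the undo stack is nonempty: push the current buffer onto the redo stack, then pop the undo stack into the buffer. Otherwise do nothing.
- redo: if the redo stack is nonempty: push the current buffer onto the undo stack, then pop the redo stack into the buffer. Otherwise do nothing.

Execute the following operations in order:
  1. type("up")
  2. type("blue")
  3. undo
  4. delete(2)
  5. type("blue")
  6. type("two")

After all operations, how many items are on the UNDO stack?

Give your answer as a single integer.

Answer: 4

Derivation:
After op 1 (type): buf='up' undo_depth=1 redo_depth=0
After op 2 (type): buf='upblue' undo_depth=2 redo_depth=0
After op 3 (undo): buf='up' undo_depth=1 redo_depth=1
After op 4 (delete): buf='(empty)' undo_depth=2 redo_depth=0
After op 5 (type): buf='blue' undo_depth=3 redo_depth=0
After op 6 (type): buf='bluetwo' undo_depth=4 redo_depth=0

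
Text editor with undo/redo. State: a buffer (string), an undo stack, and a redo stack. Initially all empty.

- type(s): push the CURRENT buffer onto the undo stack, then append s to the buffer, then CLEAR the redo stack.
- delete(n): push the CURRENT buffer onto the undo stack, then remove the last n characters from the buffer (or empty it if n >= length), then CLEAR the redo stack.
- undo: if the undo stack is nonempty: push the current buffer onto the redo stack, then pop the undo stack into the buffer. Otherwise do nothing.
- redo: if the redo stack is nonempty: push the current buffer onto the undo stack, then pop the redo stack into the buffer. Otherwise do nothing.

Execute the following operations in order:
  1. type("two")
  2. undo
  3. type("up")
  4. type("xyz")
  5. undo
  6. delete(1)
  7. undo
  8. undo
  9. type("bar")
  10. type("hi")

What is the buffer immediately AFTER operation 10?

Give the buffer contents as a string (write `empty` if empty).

Answer: barhi

Derivation:
After op 1 (type): buf='two' undo_depth=1 redo_depth=0
After op 2 (undo): buf='(empty)' undo_depth=0 redo_depth=1
After op 3 (type): buf='up' undo_depth=1 redo_depth=0
After op 4 (type): buf='upxyz' undo_depth=2 redo_depth=0
After op 5 (undo): buf='up' undo_depth=1 redo_depth=1
After op 6 (delete): buf='u' undo_depth=2 redo_depth=0
After op 7 (undo): buf='up' undo_depth=1 redo_depth=1
After op 8 (undo): buf='(empty)' undo_depth=0 redo_depth=2
After op 9 (type): buf='bar' undo_depth=1 redo_depth=0
After op 10 (type): buf='barhi' undo_depth=2 redo_depth=0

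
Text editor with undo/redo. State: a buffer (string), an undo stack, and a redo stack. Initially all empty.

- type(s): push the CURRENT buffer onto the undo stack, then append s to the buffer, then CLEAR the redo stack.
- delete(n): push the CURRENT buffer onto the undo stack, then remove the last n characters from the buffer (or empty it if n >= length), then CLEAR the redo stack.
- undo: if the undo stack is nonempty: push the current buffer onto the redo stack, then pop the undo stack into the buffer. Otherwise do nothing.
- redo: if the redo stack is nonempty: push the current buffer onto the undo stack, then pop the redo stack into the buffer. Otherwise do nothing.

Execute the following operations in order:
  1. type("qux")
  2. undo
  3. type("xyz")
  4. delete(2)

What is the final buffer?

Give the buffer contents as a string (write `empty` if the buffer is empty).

Answer: x

Derivation:
After op 1 (type): buf='qux' undo_depth=1 redo_depth=0
After op 2 (undo): buf='(empty)' undo_depth=0 redo_depth=1
After op 3 (type): buf='xyz' undo_depth=1 redo_depth=0
After op 4 (delete): buf='x' undo_depth=2 redo_depth=0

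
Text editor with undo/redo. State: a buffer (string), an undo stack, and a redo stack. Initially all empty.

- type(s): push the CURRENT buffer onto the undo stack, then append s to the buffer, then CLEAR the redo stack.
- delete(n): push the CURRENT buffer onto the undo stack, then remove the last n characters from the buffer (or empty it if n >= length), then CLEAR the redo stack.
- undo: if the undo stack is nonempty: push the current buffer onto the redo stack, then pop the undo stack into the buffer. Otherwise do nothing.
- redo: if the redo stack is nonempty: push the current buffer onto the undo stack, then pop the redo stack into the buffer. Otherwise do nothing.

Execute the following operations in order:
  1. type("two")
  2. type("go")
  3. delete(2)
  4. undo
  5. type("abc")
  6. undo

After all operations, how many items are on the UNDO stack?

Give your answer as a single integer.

Answer: 2

Derivation:
After op 1 (type): buf='two' undo_depth=1 redo_depth=0
After op 2 (type): buf='twogo' undo_depth=2 redo_depth=0
After op 3 (delete): buf='two' undo_depth=3 redo_depth=0
After op 4 (undo): buf='twogo' undo_depth=2 redo_depth=1
After op 5 (type): buf='twogoabc' undo_depth=3 redo_depth=0
After op 6 (undo): buf='twogo' undo_depth=2 redo_depth=1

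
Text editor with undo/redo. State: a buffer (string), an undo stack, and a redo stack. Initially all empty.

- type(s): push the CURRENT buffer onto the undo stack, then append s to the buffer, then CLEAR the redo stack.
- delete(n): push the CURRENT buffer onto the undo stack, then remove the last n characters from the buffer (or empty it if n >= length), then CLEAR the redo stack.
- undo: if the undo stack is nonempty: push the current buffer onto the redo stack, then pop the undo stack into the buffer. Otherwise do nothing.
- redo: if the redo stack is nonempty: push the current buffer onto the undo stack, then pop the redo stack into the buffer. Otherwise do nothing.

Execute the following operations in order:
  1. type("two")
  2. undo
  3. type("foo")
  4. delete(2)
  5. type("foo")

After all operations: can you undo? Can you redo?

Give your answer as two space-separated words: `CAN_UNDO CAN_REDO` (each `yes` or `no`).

Answer: yes no

Derivation:
After op 1 (type): buf='two' undo_depth=1 redo_depth=0
After op 2 (undo): buf='(empty)' undo_depth=0 redo_depth=1
After op 3 (type): buf='foo' undo_depth=1 redo_depth=0
After op 4 (delete): buf='f' undo_depth=2 redo_depth=0
After op 5 (type): buf='ffoo' undo_depth=3 redo_depth=0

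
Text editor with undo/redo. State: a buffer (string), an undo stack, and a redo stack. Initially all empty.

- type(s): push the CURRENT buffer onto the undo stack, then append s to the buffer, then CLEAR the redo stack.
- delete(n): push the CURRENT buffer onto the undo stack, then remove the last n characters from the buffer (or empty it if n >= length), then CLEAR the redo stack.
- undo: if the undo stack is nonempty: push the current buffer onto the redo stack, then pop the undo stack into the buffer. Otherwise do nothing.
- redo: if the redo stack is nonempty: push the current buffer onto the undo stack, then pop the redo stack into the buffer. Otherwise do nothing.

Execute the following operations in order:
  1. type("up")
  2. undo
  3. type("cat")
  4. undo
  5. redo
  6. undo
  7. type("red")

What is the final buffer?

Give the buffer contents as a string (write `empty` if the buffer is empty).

Answer: red

Derivation:
After op 1 (type): buf='up' undo_depth=1 redo_depth=0
After op 2 (undo): buf='(empty)' undo_depth=0 redo_depth=1
After op 3 (type): buf='cat' undo_depth=1 redo_depth=0
After op 4 (undo): buf='(empty)' undo_depth=0 redo_depth=1
After op 5 (redo): buf='cat' undo_depth=1 redo_depth=0
After op 6 (undo): buf='(empty)' undo_depth=0 redo_depth=1
After op 7 (type): buf='red' undo_depth=1 redo_depth=0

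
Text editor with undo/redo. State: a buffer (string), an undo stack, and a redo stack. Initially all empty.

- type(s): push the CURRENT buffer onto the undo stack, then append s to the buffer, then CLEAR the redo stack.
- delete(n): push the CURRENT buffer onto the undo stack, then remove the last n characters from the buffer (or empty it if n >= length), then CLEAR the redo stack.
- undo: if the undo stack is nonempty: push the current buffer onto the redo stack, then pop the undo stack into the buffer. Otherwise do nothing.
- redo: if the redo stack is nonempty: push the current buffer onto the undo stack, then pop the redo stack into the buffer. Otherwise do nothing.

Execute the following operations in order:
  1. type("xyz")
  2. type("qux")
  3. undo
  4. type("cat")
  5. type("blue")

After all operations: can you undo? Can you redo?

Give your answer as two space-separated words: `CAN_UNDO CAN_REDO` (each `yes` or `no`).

Answer: yes no

Derivation:
After op 1 (type): buf='xyz' undo_depth=1 redo_depth=0
After op 2 (type): buf='xyzqux' undo_depth=2 redo_depth=0
After op 3 (undo): buf='xyz' undo_depth=1 redo_depth=1
After op 4 (type): buf='xyzcat' undo_depth=2 redo_depth=0
After op 5 (type): buf='xyzcatblue' undo_depth=3 redo_depth=0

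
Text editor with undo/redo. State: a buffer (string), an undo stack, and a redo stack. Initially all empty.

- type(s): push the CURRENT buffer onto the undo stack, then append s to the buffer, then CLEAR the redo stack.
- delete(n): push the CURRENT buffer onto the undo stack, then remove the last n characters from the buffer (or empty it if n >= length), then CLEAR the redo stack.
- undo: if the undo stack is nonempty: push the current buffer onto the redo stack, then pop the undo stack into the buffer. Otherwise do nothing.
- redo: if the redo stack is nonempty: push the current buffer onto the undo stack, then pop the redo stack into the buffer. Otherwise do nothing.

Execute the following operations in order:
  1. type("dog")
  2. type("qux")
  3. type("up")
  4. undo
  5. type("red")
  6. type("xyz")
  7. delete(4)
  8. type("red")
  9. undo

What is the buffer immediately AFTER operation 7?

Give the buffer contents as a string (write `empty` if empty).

Answer: dogquxre

Derivation:
After op 1 (type): buf='dog' undo_depth=1 redo_depth=0
After op 2 (type): buf='dogqux' undo_depth=2 redo_depth=0
After op 3 (type): buf='dogquxup' undo_depth=3 redo_depth=0
After op 4 (undo): buf='dogqux' undo_depth=2 redo_depth=1
After op 5 (type): buf='dogquxred' undo_depth=3 redo_depth=0
After op 6 (type): buf='dogquxredxyz' undo_depth=4 redo_depth=0
After op 7 (delete): buf='dogquxre' undo_depth=5 redo_depth=0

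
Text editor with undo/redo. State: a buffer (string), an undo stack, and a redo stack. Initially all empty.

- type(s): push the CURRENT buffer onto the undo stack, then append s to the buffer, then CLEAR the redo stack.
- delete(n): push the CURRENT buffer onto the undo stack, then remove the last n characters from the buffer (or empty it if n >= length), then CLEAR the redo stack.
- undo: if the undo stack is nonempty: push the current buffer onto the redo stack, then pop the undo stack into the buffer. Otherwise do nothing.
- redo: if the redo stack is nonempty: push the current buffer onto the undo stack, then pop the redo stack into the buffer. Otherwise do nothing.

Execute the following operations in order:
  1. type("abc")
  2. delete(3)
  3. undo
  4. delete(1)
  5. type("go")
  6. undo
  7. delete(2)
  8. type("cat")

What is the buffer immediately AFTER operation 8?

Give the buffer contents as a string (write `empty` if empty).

After op 1 (type): buf='abc' undo_depth=1 redo_depth=0
After op 2 (delete): buf='(empty)' undo_depth=2 redo_depth=0
After op 3 (undo): buf='abc' undo_depth=1 redo_depth=1
After op 4 (delete): buf='ab' undo_depth=2 redo_depth=0
After op 5 (type): buf='abgo' undo_depth=3 redo_depth=0
After op 6 (undo): buf='ab' undo_depth=2 redo_depth=1
After op 7 (delete): buf='(empty)' undo_depth=3 redo_depth=0
After op 8 (type): buf='cat' undo_depth=4 redo_depth=0

Answer: cat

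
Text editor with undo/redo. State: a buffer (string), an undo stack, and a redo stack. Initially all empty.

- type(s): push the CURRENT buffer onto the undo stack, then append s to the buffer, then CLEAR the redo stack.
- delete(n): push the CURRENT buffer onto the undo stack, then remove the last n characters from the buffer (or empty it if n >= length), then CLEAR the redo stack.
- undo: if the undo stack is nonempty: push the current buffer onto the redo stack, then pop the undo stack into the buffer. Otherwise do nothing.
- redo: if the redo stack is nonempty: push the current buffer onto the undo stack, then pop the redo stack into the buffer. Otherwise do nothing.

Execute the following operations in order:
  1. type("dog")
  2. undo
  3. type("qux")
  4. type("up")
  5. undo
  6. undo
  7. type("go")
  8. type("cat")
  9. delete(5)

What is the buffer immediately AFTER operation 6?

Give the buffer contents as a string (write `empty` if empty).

Answer: empty

Derivation:
After op 1 (type): buf='dog' undo_depth=1 redo_depth=0
After op 2 (undo): buf='(empty)' undo_depth=0 redo_depth=1
After op 3 (type): buf='qux' undo_depth=1 redo_depth=0
After op 4 (type): buf='quxup' undo_depth=2 redo_depth=0
After op 5 (undo): buf='qux' undo_depth=1 redo_depth=1
After op 6 (undo): buf='(empty)' undo_depth=0 redo_depth=2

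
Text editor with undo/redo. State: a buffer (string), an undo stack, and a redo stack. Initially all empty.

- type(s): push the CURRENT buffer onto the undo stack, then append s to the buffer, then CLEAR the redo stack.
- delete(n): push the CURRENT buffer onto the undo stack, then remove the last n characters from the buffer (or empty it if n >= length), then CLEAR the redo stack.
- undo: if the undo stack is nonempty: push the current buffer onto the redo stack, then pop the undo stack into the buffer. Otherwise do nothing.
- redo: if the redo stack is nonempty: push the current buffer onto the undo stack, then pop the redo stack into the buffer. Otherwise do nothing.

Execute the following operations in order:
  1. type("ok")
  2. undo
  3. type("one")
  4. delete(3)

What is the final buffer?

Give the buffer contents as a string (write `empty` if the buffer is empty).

After op 1 (type): buf='ok' undo_depth=1 redo_depth=0
After op 2 (undo): buf='(empty)' undo_depth=0 redo_depth=1
After op 3 (type): buf='one' undo_depth=1 redo_depth=0
After op 4 (delete): buf='(empty)' undo_depth=2 redo_depth=0

Answer: empty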